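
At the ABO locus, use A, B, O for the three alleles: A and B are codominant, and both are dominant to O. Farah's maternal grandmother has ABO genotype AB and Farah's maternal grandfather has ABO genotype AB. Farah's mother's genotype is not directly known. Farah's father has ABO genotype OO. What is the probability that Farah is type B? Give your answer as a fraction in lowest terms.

1/2

Farah's mother's ABO genotype from AB × AB: 1/4 AA, 1/2 AB, 1/4 BB.
Crossing each possibility with the father OO and summing P(type B): 1/4·0 + 1/2·1/2 + 1/4·1 = 1/2.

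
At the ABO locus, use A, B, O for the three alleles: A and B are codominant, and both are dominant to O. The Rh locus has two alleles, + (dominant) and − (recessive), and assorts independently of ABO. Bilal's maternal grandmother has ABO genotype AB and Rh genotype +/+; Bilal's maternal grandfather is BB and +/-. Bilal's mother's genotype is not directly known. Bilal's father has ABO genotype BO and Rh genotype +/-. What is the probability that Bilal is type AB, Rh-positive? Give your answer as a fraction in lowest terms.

7/64

Bilal's mother's ABO genotype from AB × BB: 1/2 AB, 1/2 BB.
Crossing each possibility with the father BO and summing P(type AB): 1/2·1/4 + 1/2·0 = 1/8.
Similarly for Rh via the mother's Rh distribution: P(Rh+) = 7/8.
Independent loci: 1/8 × 7/8 = 7/64.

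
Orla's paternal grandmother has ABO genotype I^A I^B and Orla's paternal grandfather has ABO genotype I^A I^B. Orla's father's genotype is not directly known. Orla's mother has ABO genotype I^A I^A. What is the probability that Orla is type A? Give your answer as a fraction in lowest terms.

Orla's father's ABO genotype from I^A I^B × I^A I^B: 1/4 I^A I^A, 1/2 I^A I^B, 1/4 I^B I^B.
Crossing each possibility with the mother I^A I^A and summing P(type A): 1/4·1 + 1/2·1/2 + 1/4·0 = 1/2.

1/2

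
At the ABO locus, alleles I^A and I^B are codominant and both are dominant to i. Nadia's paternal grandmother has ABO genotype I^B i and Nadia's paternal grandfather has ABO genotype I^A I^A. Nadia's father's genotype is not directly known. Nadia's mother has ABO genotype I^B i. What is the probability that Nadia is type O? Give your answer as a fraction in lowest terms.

Nadia's father's ABO genotype from I^B i × I^A I^A: 1/2 I^A I^B, 1/2 I^A i.
Crossing each possibility with the mother I^B i and summing P(type O): 1/2·0 + 1/2·1/4 = 1/8.

1/8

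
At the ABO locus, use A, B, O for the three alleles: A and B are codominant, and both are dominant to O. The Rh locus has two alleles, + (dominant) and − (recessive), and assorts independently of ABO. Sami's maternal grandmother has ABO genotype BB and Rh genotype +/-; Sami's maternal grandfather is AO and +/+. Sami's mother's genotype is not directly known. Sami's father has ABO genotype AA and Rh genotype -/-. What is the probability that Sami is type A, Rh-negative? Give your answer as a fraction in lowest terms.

1/8

Sami's mother's ABO genotype from BB × AO: 1/2 AB, 1/2 BO.
Crossing each possibility with the father AA and summing P(type A): 1/2·1/2 + 1/2·1/2 = 1/2.
Similarly for Rh via the mother's Rh distribution: P(Rh-) = 1/4.
Independent loci: 1/2 × 1/4 = 1/8.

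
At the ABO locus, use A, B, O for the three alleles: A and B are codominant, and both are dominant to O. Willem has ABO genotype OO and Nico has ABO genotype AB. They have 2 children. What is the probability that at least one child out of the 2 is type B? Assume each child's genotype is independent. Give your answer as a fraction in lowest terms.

3/4

ABO cross OO × AB → 1/2 A, 1/2 B.
So P(type B) = 1/2 per child.
P(none) = (1/2)^2 = 1/4; P(at least one) = 1 − 1/4 = 3/4.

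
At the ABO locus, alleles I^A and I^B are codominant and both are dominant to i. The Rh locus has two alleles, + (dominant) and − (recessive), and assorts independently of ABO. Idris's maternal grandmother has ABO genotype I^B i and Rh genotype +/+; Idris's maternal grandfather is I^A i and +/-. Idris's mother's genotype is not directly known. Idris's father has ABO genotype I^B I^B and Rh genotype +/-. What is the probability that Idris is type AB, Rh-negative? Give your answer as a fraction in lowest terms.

1/32

Idris's mother's ABO genotype from I^B i × I^A i: 1/4 I^A I^B, 1/4 I^A i, 1/4 I^B i, 1/4 i i.
Crossing each possibility with the father I^B I^B and summing P(type AB): 1/4·1/2 + 1/4·1/2 + 1/4·0 + 1/4·0 = 1/4.
Similarly for Rh via the mother's Rh distribution: P(Rh-) = 1/8.
Independent loci: 1/4 × 1/8 = 1/32.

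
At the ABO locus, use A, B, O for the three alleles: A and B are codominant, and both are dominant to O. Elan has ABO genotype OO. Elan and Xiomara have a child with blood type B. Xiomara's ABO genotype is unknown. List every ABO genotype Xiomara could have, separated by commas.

AB, BB, BO

For each candidate genotype of Xiomara, check whether crossing it with OO can produce every observed child phenotype.
  AA → possible child types {A} ✗
  AB → possible child types {A, B} ✓
  AO → possible child types {O, A} ✗
  BB → possible child types {B} ✓
  BO → possible child types {O, B} ✓
  OO → possible child types {O} ✗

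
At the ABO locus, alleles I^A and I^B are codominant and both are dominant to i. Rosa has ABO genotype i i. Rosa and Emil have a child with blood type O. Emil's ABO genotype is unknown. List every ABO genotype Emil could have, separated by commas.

For each candidate genotype of Emil, check whether crossing it with i i can produce every observed child phenotype.
  I^A I^A → possible child types {A} ✗
  I^A I^B → possible child types {A, B} ✗
  I^A i → possible child types {O, A} ✓
  I^B I^B → possible child types {B} ✗
  I^B i → possible child types {O, B} ✓
  i i → possible child types {O} ✓

I^A i, I^B i, i i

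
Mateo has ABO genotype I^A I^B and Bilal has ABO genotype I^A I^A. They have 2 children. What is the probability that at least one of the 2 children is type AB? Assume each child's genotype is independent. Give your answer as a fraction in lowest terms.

ABO cross I^A I^B × I^A I^A → 1/2 A, 1/2 AB.
So P(type AB) = 1/2 per child.
P(none) = (1/2)^2 = 1/4; P(at least one) = 1 − 1/4 = 3/4.

3/4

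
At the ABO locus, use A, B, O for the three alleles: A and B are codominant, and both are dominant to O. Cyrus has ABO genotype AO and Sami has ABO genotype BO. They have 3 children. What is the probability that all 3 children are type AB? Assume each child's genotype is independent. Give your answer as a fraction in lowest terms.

ABO cross AO × BO → 1/4 O, 1/4 A, 1/4 B, 1/4 AB.
So P(type AB) = 1/4 per child.
All 3 independent: (1/4)^3 = 1/64.

1/64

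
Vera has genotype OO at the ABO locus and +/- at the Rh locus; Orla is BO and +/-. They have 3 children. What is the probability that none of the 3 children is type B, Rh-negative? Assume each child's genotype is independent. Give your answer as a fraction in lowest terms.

343/512

ABO cross OO × BO → 1/2 O, 1/2 B.
Rh cross +/- × +/- → 3/4 Rh+, 1/4 Rh-; so P(type B, Rh-negative) = 1/2 × 1/4 = 1/8 per child.
P(not type B, Rh-negative) = 7/8 for one child; (7/8)^3 = 343/512.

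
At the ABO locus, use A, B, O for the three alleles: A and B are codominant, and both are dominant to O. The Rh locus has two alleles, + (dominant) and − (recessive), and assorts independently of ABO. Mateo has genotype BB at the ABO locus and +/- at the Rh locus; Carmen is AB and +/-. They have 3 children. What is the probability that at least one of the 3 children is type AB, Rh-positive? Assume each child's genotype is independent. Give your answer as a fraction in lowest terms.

387/512

ABO cross BB × AB → 1/2 B, 1/2 AB.
Rh cross +/- × +/- → 3/4 Rh+, 1/4 Rh-; so P(type AB, Rh-positive) = 1/2 × 3/4 = 3/8 per child.
P(none) = (5/8)^3 = 125/512; P(at least one) = 1 − 125/512 = 387/512.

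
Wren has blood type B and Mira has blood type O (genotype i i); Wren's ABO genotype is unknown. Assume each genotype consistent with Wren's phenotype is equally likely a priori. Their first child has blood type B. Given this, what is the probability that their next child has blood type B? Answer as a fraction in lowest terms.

5/6

Possible genotypes: Wren ∈ {I^B I^B, I^B i}; Mira ∈ {i i}.
Weight each parental genotype pair by prior × P(type-B child):
  I^B I^B × i i: posterior weight 2/3; P(next child type B) = 1.
  I^B i × i i: posterior weight 1/3; P(next child type B) = 1/2.
Weighted sum = 5/6.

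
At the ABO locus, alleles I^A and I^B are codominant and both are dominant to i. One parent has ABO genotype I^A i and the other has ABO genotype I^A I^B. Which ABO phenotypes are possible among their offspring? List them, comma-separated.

Gametes from I^A i × I^A I^B give offspring ABO genotypes I^A I^A, I^A I^B, I^A i, I^B i, i.e. phenotypes A, B, AB.

A, B, AB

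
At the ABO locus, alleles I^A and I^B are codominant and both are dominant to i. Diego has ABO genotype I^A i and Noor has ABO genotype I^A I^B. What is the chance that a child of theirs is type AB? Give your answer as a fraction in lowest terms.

ABO cross I^A i × I^A I^B → offspring phenotypes: 1/2 A, 1/4 B, 1/4 AB.
So P(type AB) = 1/4.

1/4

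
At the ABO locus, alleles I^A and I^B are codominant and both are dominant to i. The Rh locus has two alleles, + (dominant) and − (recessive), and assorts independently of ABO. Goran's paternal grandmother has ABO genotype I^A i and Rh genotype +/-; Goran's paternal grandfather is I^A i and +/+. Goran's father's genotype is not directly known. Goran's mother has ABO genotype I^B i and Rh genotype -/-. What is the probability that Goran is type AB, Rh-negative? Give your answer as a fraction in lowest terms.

1/16

Goran's father's ABO genotype from I^A i × I^A i: 1/4 I^A I^A, 1/2 I^A i, 1/4 i i.
Crossing each possibility with the mother I^B i and summing P(type AB): 1/4·1/2 + 1/2·1/4 + 1/4·0 = 1/4.
Similarly for Rh via the father's Rh distribution: P(Rh-) = 1/4.
Independent loci: 1/4 × 1/4 = 1/16.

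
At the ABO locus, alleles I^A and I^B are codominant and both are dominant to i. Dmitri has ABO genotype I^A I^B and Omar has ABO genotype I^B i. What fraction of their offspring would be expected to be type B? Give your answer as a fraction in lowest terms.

ABO cross I^A I^B × I^B i → offspring phenotypes: 1/4 A, 1/2 B, 1/4 AB.
So P(type B) = 1/2.

1/2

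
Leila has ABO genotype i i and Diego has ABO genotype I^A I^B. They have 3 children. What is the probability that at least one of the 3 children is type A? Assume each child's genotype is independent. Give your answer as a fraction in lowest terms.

ABO cross i i × I^A I^B → 1/2 A, 1/2 B.
So P(type A) = 1/2 per child.
P(none) = (1/2)^3 = 1/8; P(at least one) = 1 − 1/8 = 7/8.

7/8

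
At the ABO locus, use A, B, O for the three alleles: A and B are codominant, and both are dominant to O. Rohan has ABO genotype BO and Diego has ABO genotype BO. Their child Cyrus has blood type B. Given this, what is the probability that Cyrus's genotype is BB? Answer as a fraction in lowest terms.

1/3

Cross BO × BO → 1/4 BB, 1/2 BO, 1/4 OO.
Type-B genotypes among offspring: BB (1/4), BO (1/2); total 3/4.
P(BB | type B) = (1/4) / (3/4) = 1/3.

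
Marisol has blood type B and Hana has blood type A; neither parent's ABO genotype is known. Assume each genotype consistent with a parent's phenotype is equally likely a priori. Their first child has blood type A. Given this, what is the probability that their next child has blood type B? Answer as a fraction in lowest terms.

1/12

Possible genotypes: Marisol ∈ {BB, BO}; Hana ∈ {AA, AO}.
Weight each parental genotype pair by prior × P(type-A child):
  BO × AA: posterior weight 2/3; P(next child type B) = 0.
  BO × AO: posterior weight 1/3; P(next child type B) = 1/4.
Weighted sum = 1/12.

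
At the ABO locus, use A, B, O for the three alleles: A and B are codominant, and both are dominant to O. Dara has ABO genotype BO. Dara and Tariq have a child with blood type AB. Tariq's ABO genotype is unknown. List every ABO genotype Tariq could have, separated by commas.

AA, AB, AO

For each candidate genotype of Tariq, check whether crossing it with BO can produce every observed child phenotype.
  AA → possible child types {A, AB} ✓
  AB → possible child types {A, B, AB} ✓
  AO → possible child types {O, A, B, AB} ✓
  BB → possible child types {B} ✗
  BO → possible child types {O, B} ✗
  OO → possible child types {O, B} ✗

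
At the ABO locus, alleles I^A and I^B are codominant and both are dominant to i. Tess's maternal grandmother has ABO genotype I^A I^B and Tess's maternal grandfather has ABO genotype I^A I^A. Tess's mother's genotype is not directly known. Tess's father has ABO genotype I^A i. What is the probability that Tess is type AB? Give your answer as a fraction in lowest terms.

Tess's mother's ABO genotype from I^A I^B × I^A I^A: 1/2 I^A I^A, 1/2 I^A I^B.
Crossing each possibility with the father I^A i and summing P(type AB): 1/2·0 + 1/2·1/4 = 1/8.

1/8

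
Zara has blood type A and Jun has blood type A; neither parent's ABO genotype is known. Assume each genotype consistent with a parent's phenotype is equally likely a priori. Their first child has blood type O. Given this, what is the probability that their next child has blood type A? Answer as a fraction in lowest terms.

Possible genotypes: Zara ∈ {I^A I^A, I^A i}; Jun ∈ {I^A I^A, I^A i}.
Weight each parental genotype pair by prior × P(type-O child):
  I^A i × I^A i: posterior weight 1; P(next child type A) = 3/4.
Weighted sum = 3/4.

3/4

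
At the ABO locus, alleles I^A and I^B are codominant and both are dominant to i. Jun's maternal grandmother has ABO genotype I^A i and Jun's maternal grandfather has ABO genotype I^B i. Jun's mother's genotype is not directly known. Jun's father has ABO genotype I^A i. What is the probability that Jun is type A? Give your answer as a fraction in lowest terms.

Jun's mother's ABO genotype from I^A i × I^B i: 1/4 I^A I^B, 1/4 I^A i, 1/4 I^B i, 1/4 i i.
Crossing each possibility with the father I^A i and summing P(type A): 1/4·1/2 + 1/4·3/4 + 1/4·1/4 + 1/4·1/2 = 1/2.

1/2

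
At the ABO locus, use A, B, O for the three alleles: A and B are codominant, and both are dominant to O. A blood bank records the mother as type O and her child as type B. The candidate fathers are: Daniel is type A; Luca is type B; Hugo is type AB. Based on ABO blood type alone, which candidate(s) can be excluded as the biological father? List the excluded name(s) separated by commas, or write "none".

A candidate is excluded only if no genotype consistent with his phenotype could produce a type B child with a type O mother.
Daniel (type A): no genotype consistent with that phenotype can produce a type-B child with a type-O mother.

Daniel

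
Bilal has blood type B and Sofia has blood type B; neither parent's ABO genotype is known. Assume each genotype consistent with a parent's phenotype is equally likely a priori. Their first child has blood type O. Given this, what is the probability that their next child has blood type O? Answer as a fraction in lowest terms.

Possible genotypes: Bilal ∈ {BB, BO}; Sofia ∈ {BB, BO}.
Weight each parental genotype pair by prior × P(type-O child):
  BO × BO: posterior weight 1; P(next child type O) = 1/4.
Weighted sum = 1/4.

1/4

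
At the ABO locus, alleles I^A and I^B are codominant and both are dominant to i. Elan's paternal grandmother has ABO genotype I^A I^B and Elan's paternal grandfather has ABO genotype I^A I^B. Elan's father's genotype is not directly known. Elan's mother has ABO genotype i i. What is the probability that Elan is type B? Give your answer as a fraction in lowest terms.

1/2

Elan's father's ABO genotype from I^A I^B × I^A I^B: 1/4 I^A I^A, 1/2 I^A I^B, 1/4 I^B I^B.
Crossing each possibility with the mother i i and summing P(type B): 1/4·0 + 1/2·1/2 + 1/4·1 = 1/2.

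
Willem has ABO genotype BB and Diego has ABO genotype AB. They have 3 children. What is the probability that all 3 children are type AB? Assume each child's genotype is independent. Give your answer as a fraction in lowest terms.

1/8

ABO cross BB × AB → 1/2 B, 1/2 AB.
So P(type AB) = 1/2 per child.
All 3 independent: (1/2)^3 = 1/8.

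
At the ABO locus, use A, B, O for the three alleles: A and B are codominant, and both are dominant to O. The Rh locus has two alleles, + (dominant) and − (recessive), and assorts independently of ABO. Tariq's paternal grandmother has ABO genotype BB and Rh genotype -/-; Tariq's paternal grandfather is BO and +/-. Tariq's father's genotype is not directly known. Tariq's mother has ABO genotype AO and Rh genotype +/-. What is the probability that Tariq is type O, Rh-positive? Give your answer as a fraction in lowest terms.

Tariq's father's ABO genotype from BB × BO: 1/2 BB, 1/2 BO.
Crossing each possibility with the mother AO and summing P(type O): 1/2·0 + 1/2·1/4 = 1/8.
Similarly for Rh via the father's Rh distribution: P(Rh+) = 5/8.
Independent loci: 1/8 × 5/8 = 5/64.

5/64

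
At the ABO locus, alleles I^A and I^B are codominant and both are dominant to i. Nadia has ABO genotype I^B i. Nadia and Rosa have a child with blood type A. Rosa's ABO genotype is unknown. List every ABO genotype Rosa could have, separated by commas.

I^A I^A, I^A I^B, I^A i

For each candidate genotype of Rosa, check whether crossing it with I^B i can produce every observed child phenotype.
  I^A I^A → possible child types {A, AB} ✓
  I^A I^B → possible child types {A, B, AB} ✓
  I^A i → possible child types {O, A, B, AB} ✓
  I^B I^B → possible child types {B} ✗
  I^B i → possible child types {O, B} ✗
  i i → possible child types {O, B} ✗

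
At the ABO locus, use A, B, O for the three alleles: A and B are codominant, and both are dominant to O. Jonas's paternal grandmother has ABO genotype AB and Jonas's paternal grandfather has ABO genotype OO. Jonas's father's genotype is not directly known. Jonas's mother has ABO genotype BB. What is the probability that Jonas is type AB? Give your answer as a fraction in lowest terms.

1/4

Jonas's father's ABO genotype from AB × OO: 1/2 AO, 1/2 BO.
Crossing each possibility with the mother BB and summing P(type AB): 1/2·1/2 + 1/2·0 = 1/4.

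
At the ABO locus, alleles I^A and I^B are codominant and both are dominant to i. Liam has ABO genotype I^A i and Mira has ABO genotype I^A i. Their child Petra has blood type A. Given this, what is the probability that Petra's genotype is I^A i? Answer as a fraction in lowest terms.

2/3

Cross I^A i × I^A i → 1/4 I^A I^A, 1/2 I^A i, 1/4 i i.
Type-A genotypes among offspring: I^A I^A (1/4), I^A i (1/2); total 3/4.
P(I^A i | type A) = (1/2) / (3/4) = 2/3.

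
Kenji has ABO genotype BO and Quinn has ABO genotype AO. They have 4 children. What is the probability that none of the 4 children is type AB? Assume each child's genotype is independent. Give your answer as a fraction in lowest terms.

ABO cross BO × AO → 1/4 O, 1/4 A, 1/4 B, 1/4 AB.
So P(type AB) = 1/4 per child.
P(not type AB) = 3/4 for one child; (3/4)^4 = 81/256.

81/256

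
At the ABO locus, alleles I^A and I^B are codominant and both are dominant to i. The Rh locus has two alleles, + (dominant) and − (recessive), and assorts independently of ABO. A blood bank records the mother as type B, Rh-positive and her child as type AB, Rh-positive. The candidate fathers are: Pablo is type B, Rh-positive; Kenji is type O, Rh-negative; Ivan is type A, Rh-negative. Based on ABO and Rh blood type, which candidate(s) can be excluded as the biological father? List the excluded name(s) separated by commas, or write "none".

Pablo, Kenji

A candidate is excluded only if no genotype consistent with his phenotype could produce a type AB, Rh-positive child with a type B, Rh-positive mother.
Pablo (type B, Rh+): no genotype consistent with that phenotype can produce a type-AB Rh+ child with a type-B mother.
Kenji (type O, Rh-): no genotype consistent with that phenotype can produce a type-AB Rh+ child with a type-B mother.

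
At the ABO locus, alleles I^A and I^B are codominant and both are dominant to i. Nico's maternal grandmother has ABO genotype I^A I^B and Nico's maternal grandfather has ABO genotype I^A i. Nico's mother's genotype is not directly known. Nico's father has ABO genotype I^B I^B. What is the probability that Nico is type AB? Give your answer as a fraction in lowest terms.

Nico's mother's ABO genotype from I^A I^B × I^A i: 1/4 I^A I^A, 1/4 I^A I^B, 1/4 I^A i, 1/4 I^B i.
Crossing each possibility with the father I^B I^B and summing P(type AB): 1/4·1 + 1/4·1/2 + 1/4·1/2 + 1/4·0 = 1/2.

1/2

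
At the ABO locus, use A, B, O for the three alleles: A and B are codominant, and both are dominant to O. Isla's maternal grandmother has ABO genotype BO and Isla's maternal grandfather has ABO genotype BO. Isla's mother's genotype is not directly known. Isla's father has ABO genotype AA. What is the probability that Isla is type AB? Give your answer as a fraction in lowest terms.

1/2

Isla's mother's ABO genotype from BO × BO: 1/4 BB, 1/2 BO, 1/4 OO.
Crossing each possibility with the father AA and summing P(type AB): 1/4·1 + 1/2·1/2 + 1/4·0 = 1/2.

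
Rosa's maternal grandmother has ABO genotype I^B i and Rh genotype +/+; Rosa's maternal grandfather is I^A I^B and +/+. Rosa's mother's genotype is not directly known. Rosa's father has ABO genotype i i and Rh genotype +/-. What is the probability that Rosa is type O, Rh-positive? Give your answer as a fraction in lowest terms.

Rosa's mother's ABO genotype from I^B i × I^A I^B: 1/4 I^A I^B, 1/4 I^A i, 1/4 I^B I^B, 1/4 I^B i.
Crossing each possibility with the father i i and summing P(type O): 1/4·0 + 1/4·1/2 + 1/4·0 + 1/4·1/2 = 1/4.
Similarly for Rh via the mother's Rh distribution: P(Rh+) = 1.
Independent loci: 1/4 × 1 = 1/4.

1/4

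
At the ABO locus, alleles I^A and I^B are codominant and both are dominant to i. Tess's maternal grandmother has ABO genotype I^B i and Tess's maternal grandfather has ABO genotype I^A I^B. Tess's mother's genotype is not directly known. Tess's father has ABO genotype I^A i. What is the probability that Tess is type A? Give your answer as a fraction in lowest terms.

Tess's mother's ABO genotype from I^B i × I^A I^B: 1/4 I^A I^B, 1/4 I^A i, 1/4 I^B I^B, 1/4 I^B i.
Crossing each possibility with the father I^A i and summing P(type A): 1/4·1/2 + 1/4·3/4 + 1/4·0 + 1/4·1/4 = 3/8.

3/8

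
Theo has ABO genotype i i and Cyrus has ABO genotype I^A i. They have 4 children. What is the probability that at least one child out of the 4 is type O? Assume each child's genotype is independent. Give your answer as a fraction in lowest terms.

15/16

ABO cross i i × I^A i → 1/2 O, 1/2 A.
So P(type O) = 1/2 per child.
P(none) = (1/2)^4 = 1/16; P(at least one) = 1 − 1/16 = 15/16.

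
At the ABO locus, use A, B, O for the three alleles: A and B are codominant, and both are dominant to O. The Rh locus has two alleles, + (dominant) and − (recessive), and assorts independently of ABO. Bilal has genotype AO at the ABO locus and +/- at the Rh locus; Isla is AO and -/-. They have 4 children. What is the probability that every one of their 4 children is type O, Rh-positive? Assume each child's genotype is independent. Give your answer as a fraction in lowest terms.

1/4096

ABO cross AO × AO → 1/4 O, 3/4 A.
Rh cross +/- × -/- → 1/2 Rh+, 1/2 Rh-; so P(type O, Rh-positive) = 1/4 × 1/2 = 1/8 per child.
All 4 independent: (1/8)^4 = 1/4096.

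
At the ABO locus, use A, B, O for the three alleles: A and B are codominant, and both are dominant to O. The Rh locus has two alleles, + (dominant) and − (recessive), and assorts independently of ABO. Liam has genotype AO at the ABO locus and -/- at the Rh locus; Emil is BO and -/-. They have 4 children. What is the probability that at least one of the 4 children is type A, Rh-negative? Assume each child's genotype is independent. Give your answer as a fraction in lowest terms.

175/256

ABO cross AO × BO → 1/4 O, 1/4 A, 1/4 B, 1/4 AB.
Rh cross -/- × -/- → 1 Rh-; so P(type A, Rh-negative) = 1/4 × 1 = 1/4 per child.
P(none) = (3/4)^4 = 81/256; P(at least one) = 1 − 81/256 = 175/256.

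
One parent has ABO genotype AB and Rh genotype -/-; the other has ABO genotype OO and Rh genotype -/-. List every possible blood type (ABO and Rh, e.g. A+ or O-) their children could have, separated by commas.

Gametes from AB × OO give offspring ABO genotypes AO, BO, i.e. phenotypes A, B.
Rh cross -/- × -/- → phenotypes Rh-.
Combining independently: A-, B-.

A-, B-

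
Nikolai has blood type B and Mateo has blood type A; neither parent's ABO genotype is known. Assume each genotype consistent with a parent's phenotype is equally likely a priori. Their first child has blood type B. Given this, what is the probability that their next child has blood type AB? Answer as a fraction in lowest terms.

Possible genotypes: Nikolai ∈ {I^B I^B, I^B i}; Mateo ∈ {I^A I^A, I^A i}.
Weight each parental genotype pair by prior × P(type-B child):
  I^B I^B × I^A i: posterior weight 2/3; P(next child type AB) = 1/2.
  I^B i × I^A i: posterior weight 1/3; P(next child type AB) = 1/4.
Weighted sum = 5/12.

5/12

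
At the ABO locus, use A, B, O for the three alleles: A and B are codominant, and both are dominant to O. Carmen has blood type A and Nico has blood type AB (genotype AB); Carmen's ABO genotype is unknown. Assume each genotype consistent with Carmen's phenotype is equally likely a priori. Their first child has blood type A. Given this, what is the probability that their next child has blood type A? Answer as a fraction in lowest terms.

1/2

Possible genotypes: Carmen ∈ {AA, AO}; Nico ∈ {AB}.
Weight each parental genotype pair by prior × P(type-A child):
  AA × AB: posterior weight 1/2; P(next child type A) = 1/2.
  AO × AB: posterior weight 1/2; P(next child type A) = 1/2.
Weighted sum = 1/2.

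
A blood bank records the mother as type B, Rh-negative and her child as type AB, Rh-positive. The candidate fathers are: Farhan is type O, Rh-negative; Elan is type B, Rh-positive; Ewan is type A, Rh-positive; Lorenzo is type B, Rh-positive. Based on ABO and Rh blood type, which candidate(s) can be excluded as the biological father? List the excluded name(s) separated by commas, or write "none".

A candidate is excluded only if no genotype consistent with his phenotype could produce a type AB, Rh-positive child with a type B, Rh-negative mother.
Farhan (type O, Rh-): no genotype consistent with that phenotype can produce a type-AB Rh+ child with a type-B mother.
Elan (type B, Rh+): no genotype consistent with that phenotype can produce a type-AB Rh+ child with a type-B mother.
Lorenzo (type B, Rh+): no genotype consistent with that phenotype can produce a type-AB Rh+ child with a type-B mother.

Farhan, Elan, Lorenzo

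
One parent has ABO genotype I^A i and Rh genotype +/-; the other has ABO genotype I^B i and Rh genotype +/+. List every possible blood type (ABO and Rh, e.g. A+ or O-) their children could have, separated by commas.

Gametes from I^A i × I^B i give offspring ABO genotypes I^A I^B, I^A i, I^B i, i i, i.e. phenotypes O, A, B, AB.
Rh cross +/- × +/+ → phenotypes Rh+.
Combining independently: O+, A+, B+, AB+.

O+, A+, B+, AB+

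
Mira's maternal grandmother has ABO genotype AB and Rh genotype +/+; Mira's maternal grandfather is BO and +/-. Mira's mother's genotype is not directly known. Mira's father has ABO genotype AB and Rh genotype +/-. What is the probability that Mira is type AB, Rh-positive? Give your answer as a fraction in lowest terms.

21/64

Mira's mother's ABO genotype from AB × BO: 1/4 AB, 1/4 AO, 1/4 BB, 1/4 BO.
Crossing each possibility with the father AB and summing P(type AB): 1/4·1/2 + 1/4·1/4 + 1/4·1/2 + 1/4·1/4 = 3/8.
Similarly for Rh via the mother's Rh distribution: P(Rh+) = 7/8.
Independent loci: 3/8 × 7/8 = 21/64.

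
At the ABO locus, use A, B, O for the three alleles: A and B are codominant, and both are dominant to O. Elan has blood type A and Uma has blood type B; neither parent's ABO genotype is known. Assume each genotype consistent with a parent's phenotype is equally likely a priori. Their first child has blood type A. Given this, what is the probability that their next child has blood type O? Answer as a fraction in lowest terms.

Possible genotypes: Elan ∈ {AA, AO}; Uma ∈ {BB, BO}.
Weight each parental genotype pair by prior × P(type-A child):
  AA × BO: posterior weight 2/3; P(next child type O) = 0.
  AO × BO: posterior weight 1/3; P(next child type O) = 1/4.
Weighted sum = 1/12.

1/12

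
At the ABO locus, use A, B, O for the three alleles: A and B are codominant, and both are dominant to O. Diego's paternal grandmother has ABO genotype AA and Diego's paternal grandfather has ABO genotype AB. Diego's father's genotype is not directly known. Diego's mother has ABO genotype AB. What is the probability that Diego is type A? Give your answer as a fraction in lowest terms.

Diego's father's ABO genotype from AA × AB: 1/2 AA, 1/2 AB.
Crossing each possibility with the mother AB and summing P(type A): 1/2·1/2 + 1/2·1/4 = 3/8.

3/8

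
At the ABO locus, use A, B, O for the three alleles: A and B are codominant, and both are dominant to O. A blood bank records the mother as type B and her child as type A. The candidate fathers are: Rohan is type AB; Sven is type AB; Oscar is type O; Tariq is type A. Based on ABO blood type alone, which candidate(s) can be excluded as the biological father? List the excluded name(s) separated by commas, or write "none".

Oscar

A candidate is excluded only if no genotype consistent with his phenotype could produce a type A child with a type B mother.
Oscar (type O): no genotype consistent with that phenotype can produce a type-A child with a type-B mother.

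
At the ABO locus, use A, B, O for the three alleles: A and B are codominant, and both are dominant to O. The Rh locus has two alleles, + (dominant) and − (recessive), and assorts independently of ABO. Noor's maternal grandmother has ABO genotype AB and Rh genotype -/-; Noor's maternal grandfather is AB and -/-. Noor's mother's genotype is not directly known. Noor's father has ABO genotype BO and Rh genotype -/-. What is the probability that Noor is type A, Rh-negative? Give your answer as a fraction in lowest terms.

Noor's mother's ABO genotype from AB × AB: 1/4 AA, 1/2 AB, 1/4 BB.
Crossing each possibility with the father BO and summing P(type A): 1/4·1/2 + 1/2·1/4 + 1/4·0 = 1/4.
Similarly for Rh via the mother's Rh distribution: P(Rh-) = 1.
Independent loci: 1/4 × 1 = 1/4.

1/4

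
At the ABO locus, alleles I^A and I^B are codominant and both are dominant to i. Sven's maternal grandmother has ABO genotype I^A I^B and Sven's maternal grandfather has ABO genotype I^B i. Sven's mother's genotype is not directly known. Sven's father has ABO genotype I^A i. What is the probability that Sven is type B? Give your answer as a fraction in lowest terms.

1/4

Sven's mother's ABO genotype from I^A I^B × I^B i: 1/4 I^A I^B, 1/4 I^A i, 1/4 I^B I^B, 1/4 I^B i.
Crossing each possibility with the father I^A i and summing P(type B): 1/4·1/4 + 1/4·0 + 1/4·1/2 + 1/4·1/4 = 1/4.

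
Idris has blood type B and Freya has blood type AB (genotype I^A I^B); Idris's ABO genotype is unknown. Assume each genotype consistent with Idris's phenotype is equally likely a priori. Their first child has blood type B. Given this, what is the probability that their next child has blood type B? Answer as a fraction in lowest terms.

1/2

Possible genotypes: Idris ∈ {I^B I^B, I^B i}; Freya ∈ {I^A I^B}.
Weight each parental genotype pair by prior × P(type-B child):
  I^B I^B × I^A I^B: posterior weight 1/2; P(next child type B) = 1/2.
  I^B i × I^A I^B: posterior weight 1/2; P(next child type B) = 1/2.
Weighted sum = 1/2.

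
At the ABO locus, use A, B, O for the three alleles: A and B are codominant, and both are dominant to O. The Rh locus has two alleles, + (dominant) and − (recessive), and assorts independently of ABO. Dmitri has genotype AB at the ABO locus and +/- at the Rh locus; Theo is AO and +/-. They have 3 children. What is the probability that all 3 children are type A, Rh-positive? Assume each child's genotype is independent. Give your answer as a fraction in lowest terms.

27/512

ABO cross AB × AO → 1/2 A, 1/4 B, 1/4 AB.
Rh cross +/- × +/- → 3/4 Rh+, 1/4 Rh-; so P(type A, Rh-positive) = 1/2 × 3/4 = 3/8 per child.
All 3 independent: (3/8)^3 = 27/512.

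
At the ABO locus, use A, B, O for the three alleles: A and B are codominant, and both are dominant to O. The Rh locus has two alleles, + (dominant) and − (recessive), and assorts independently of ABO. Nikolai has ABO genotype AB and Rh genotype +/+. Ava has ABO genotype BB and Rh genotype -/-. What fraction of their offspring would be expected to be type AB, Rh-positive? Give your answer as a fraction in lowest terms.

1/2

ABO cross AB × BB → offspring phenotypes: 1/2 B, 1/2 AB.
Rh cross +/+ × -/- → 1 Rh+.
Independent loci: P(type AB, Rh-positive) = 1/2 × 1 = 1/2.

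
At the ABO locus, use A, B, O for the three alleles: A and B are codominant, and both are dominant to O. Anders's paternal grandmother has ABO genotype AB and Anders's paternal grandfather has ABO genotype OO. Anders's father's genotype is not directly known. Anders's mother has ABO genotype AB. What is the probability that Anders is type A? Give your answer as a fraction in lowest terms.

3/8

Anders's father's ABO genotype from AB × OO: 1/2 AO, 1/2 BO.
Crossing each possibility with the mother AB and summing P(type A): 1/2·1/2 + 1/2·1/4 = 3/8.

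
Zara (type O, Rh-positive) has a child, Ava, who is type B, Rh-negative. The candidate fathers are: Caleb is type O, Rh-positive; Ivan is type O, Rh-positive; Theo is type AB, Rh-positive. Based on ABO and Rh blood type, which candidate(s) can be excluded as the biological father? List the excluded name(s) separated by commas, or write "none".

A candidate is excluded only if no genotype consistent with his phenotype could produce a type B, Rh-negative child with a type O, Rh-positive mother.
Caleb (type O, Rh+): no genotype consistent with that phenotype can produce a type-B Rh- child with a type-O mother.
Ivan (type O, Rh+): no genotype consistent with that phenotype can produce a type-B Rh- child with a type-O mother.

Caleb, Ivan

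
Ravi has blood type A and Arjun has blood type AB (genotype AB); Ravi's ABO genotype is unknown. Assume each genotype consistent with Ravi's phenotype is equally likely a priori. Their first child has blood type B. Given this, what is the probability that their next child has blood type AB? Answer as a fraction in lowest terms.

1/4

Possible genotypes: Ravi ∈ {AA, AO}; Arjun ∈ {AB}.
Weight each parental genotype pair by prior × P(type-B child):
  AO × AB: posterior weight 1; P(next child type AB) = 1/4.
Weighted sum = 1/4.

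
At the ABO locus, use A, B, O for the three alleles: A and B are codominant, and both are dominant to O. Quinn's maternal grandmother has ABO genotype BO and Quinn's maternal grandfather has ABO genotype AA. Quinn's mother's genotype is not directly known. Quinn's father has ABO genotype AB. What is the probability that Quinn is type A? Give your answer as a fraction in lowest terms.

3/8

Quinn's mother's ABO genotype from BO × AA: 1/2 AB, 1/2 AO.
Crossing each possibility with the father AB and summing P(type A): 1/2·1/4 + 1/2·1/2 = 3/8.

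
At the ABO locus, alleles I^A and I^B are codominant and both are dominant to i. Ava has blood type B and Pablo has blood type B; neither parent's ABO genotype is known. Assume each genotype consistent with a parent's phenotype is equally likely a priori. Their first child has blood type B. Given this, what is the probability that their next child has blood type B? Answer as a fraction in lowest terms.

Possible genotypes: Ava ∈ {I^B I^B, I^B i}; Pablo ∈ {I^B I^B, I^B i}.
Weight each parental genotype pair by prior × P(type-B child):
  I^B I^B × I^B I^B: posterior weight 4/15; P(next child type B) = 1.
  I^B I^B × I^B i: posterior weight 4/15; P(next child type B) = 1.
  I^B i × I^B I^B: posterior weight 4/15; P(next child type B) = 1.
  I^B i × I^B i: posterior weight 1/5; P(next child type B) = 3/4.
Weighted sum = 19/20.

19/20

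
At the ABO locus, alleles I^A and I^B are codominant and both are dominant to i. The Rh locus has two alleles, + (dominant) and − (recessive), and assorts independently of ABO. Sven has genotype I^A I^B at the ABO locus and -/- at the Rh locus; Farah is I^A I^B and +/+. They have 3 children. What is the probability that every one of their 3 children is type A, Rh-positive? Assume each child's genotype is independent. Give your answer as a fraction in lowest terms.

ABO cross I^A I^B × I^A I^B → 1/4 A, 1/4 B, 1/2 AB.
Rh cross -/- × +/+ → 1 Rh+; so P(type A, Rh-positive) = 1/4 × 1 = 1/4 per child.
All 3 independent: (1/4)^3 = 1/64.

1/64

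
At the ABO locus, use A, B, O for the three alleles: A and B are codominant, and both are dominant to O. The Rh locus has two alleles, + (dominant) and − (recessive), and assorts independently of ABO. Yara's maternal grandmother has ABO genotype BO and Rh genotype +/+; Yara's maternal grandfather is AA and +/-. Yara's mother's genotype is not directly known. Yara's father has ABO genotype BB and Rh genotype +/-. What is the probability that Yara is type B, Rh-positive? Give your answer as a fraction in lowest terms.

Yara's mother's ABO genotype from BO × AA: 1/2 AB, 1/2 AO.
Crossing each possibility with the father BB and summing P(type B): 1/2·1/2 + 1/2·1/2 = 1/2.
Similarly for Rh via the mother's Rh distribution: P(Rh+) = 7/8.
Independent loci: 1/2 × 7/8 = 7/16.

7/16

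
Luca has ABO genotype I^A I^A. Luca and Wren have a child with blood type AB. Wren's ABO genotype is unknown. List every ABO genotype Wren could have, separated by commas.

I^A I^B, I^B I^B, I^B i

For each candidate genotype of Wren, check whether crossing it with I^A I^A can produce every observed child phenotype.
  I^A I^A → possible child types {A} ✗
  I^A I^B → possible child types {A, AB} ✓
  I^A i → possible child types {A} ✗
  I^B I^B → possible child types {AB} ✓
  I^B i → possible child types {A, AB} ✓
  i i → possible child types {A} ✗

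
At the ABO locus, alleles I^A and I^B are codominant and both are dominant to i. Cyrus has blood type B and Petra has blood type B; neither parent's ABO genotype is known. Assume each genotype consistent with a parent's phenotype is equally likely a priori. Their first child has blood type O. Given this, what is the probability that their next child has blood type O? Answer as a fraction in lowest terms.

1/4

Possible genotypes: Cyrus ∈ {I^B I^B, I^B i}; Petra ∈ {I^B I^B, I^B i}.
Weight each parental genotype pair by prior × P(type-O child):
  I^B i × I^B i: posterior weight 1; P(next child type O) = 1/4.
Weighted sum = 1/4.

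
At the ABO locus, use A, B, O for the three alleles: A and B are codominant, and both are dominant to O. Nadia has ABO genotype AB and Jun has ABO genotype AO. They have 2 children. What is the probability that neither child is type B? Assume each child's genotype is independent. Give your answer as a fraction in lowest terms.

9/16

ABO cross AB × AO → 1/2 A, 1/4 B, 1/4 AB.
So P(type B) = 1/4 per child.
P(not type B) = 3/4 for one child; (3/4)^2 = 9/16.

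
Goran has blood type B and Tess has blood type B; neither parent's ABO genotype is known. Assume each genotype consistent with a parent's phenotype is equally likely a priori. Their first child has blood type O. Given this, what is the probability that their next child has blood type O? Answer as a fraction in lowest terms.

1/4

Possible genotypes: Goran ∈ {I^B I^B, I^B i}; Tess ∈ {I^B I^B, I^B i}.
Weight each parental genotype pair by prior × P(type-O child):
  I^B i × I^B i: posterior weight 1; P(next child type O) = 1/4.
Weighted sum = 1/4.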